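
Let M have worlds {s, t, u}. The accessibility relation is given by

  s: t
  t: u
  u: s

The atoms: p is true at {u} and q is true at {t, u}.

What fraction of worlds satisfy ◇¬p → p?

2/3

s: ◇¬p is T, p is F. ✗
t: ◇¬p is F, p is F. ✓
u: ◇¬p is T, p is T. ✓
That's 2 of 3 worlds, so 2/3.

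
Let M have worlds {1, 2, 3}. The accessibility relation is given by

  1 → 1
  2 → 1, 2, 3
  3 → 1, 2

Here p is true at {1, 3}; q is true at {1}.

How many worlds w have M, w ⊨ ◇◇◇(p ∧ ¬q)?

1: successors {1}; ◇◇(p ∧ ¬q) there: 1:F. ✗
2: successors {1, 2, 3}; ◇◇(p ∧ ¬q) there: 1:F, 2:T, 3:T. ✓
3: successors {1, 2}; ◇◇(p ∧ ¬q) there: 1:F, 2:T. ✓
Satisfying worlds: {2, 3}.

2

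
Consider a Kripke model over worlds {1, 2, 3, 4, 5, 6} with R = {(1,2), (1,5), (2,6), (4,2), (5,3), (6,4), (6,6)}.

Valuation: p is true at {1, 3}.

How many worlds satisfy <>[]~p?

5

1: successors {2, 5}; []~p there: 2:T, 5:F. ✓
2: successors {6}; []~p there: 6:T. ✓
3: no successors, so <>[]~p fails. ✗
4: successors {2}; []~p there: 2:T. ✓
5: successors {3}; []~p there: 3:T. ✓
6: successors {4, 6}; []~p there: 4:T, 6:T. ✓
Satisfying worlds: {1, 2, 4, 5, 6}.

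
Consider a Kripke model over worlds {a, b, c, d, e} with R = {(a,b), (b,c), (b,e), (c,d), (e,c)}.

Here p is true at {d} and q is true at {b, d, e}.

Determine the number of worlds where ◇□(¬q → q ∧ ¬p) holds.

3

a: successors {b}; □(¬q → q ∧ ¬p) there: b:F. ✗
b: successors {c, e}; □(¬q → q ∧ ¬p) there: c:T, e:F. ✓
c: successors {d}; □(¬q → q ∧ ¬p) there: d:T. ✓
d: no successors, so ◇□(¬q → q ∧ ¬p) fails. ✗
e: successors {c}; □(¬q → q ∧ ¬p) there: c:T. ✓
Satisfying worlds: {b, c, e}.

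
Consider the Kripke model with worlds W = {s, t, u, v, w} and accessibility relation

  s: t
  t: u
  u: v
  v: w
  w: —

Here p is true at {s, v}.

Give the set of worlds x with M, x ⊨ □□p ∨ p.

{s, t, v, w}

s: □□p is F, p is T. ✓
t: □□p is T, p is F. ✓
u: □□p is F, p is F. ✗
v: □□p is T, p is T. ✓
w: □□p is T, p is F. ✓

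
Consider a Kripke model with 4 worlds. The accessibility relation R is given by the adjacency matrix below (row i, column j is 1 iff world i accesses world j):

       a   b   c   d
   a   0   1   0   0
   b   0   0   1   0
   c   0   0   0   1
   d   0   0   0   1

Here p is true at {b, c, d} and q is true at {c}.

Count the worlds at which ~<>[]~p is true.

a: <>[]~p is F. ✓
b: <>[]~p is F. ✓
c: <>[]~p is F. ✓
d: <>[]~p is F. ✓
Satisfying worlds: {a, b, c, d}.

4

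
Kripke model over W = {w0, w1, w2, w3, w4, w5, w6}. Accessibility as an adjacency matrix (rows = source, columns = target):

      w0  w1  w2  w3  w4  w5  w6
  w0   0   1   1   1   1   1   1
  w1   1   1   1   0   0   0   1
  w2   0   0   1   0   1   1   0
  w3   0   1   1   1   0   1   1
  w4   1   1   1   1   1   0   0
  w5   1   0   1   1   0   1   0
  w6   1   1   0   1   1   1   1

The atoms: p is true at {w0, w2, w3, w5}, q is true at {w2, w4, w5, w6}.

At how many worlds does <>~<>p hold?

0

w0: successors {w1, w2, w3, w4, w5, w6}; ~<>p there: w1:F, w2:F, w3:F, w4:F, w5:F, w6:F. ✗
w1: successors {w0, w1, w2, w6}; ~<>p there: w0:F, w1:F, w2:F, w6:F. ✗
w2: successors {w2, w4, w5}; ~<>p there: w2:F, w4:F, w5:F. ✗
w3: successors {w1, w2, w3, w5, w6}; ~<>p there: w1:F, w2:F, w3:F, w5:F, w6:F. ✗
w4: successors {w0, w1, w2, w3, w4}; ~<>p there: w0:F, w1:F, w2:F, w3:F, w4:F. ✗
w5: successors {w0, w2, w3, w5}; ~<>p there: w0:F, w2:F, w3:F, w5:F. ✗
w6: successors {w0, w1, w3, w4, w5, w6}; ~<>p there: w0:F, w1:F, w3:F, w4:F, w5:F, w6:F. ✗
Satisfying worlds: ∅.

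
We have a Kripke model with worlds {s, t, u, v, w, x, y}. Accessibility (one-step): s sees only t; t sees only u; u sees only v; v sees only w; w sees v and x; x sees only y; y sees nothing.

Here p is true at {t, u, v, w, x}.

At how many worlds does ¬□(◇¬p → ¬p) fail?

s: □(◇¬p → ¬p) is T. ✗
t: □(◇¬p → ¬p) is T. ✗
u: □(◇¬p → ¬p) is T. ✗
v: □(◇¬p → ¬p) is T. ✗
w: □(◇¬p → ¬p) is F. ✓
x: □(◇¬p → ¬p) is T. ✗
y: □(◇¬p → ¬p) is T. ✗
Satisfying worlds: {w}.
So ¬□(◇¬p → ¬p) fails at the other 6 worlds.

6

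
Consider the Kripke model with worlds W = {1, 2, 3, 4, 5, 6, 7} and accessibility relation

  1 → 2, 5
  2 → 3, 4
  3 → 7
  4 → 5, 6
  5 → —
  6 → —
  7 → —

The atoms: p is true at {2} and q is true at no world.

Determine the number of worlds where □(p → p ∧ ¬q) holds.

7

1: successors {2, 5}; p → p ∧ ¬q there: 2:T, 5:T. ✓
2: successors {3, 4}; p → p ∧ ¬q there: 3:T, 4:T. ✓
3: successors {7}; p → p ∧ ¬q there: 7:T. ✓
4: successors {5, 6}; p → p ∧ ¬q there: 5:T, 6:T. ✓
5: no successors, so □(p → p ∧ ¬q) holds vacuously. ✓
6: no successors, so □(p → p ∧ ¬q) holds vacuously. ✓
7: no successors, so □(p → p ∧ ¬q) holds vacuously. ✓
Satisfying worlds: {1, 2, 3, 4, 5, 6, 7}.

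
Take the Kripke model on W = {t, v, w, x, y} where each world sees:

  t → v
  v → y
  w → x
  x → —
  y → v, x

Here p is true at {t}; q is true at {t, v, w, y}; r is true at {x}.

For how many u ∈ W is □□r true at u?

t: successors {v}; □r there: v:F. ✗
v: successors {y}; □r there: y:F. ✗
w: successors {x}; □r there: x:T. ✓
x: no successors, so □□r holds vacuously. ✓
y: successors {v, x}; □r there: v:F, x:T. ✗
Satisfying worlds: {w, x}.

2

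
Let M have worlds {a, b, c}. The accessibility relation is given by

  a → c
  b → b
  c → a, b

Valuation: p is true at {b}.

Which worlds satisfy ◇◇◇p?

a: successors {c}; ◇◇p there: c:T. ✓
b: successors {b}; ◇◇p there: b:T. ✓
c: successors {a, b}; ◇◇p there: a:T, b:T. ✓

{a, b, c}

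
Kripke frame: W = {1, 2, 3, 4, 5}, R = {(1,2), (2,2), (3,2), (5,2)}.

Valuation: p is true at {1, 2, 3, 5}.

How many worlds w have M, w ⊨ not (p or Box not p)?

1: p or Box not p is T. ✗
2: p or Box not p is T. ✗
3: p or Box not p is T. ✗
4: p or Box not p is T. ✗
5: p or Box not p is T. ✗
Satisfying worlds: ∅.

0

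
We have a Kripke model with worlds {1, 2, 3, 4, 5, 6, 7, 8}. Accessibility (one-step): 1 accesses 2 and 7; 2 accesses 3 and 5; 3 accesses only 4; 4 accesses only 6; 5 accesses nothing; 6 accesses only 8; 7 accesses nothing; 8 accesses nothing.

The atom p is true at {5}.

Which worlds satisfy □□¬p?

{2, 3, 4, 5, 6, 7, 8}

1: successors {2, 7}; □¬p there: 2:F, 7:T. ✗
2: successors {3, 5}; □¬p there: 3:T, 5:T. ✓
3: successors {4}; □¬p there: 4:T. ✓
4: successors {6}; □¬p there: 6:T. ✓
5: no successors, so □□¬p holds vacuously. ✓
6: successors {8}; □¬p there: 8:T. ✓
7: no successors, so □□¬p holds vacuously. ✓
8: no successors, so □□¬p holds vacuously. ✓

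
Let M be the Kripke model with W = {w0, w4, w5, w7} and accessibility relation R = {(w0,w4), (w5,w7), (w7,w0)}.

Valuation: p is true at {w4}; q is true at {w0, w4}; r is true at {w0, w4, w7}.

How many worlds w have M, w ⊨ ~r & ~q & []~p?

w0: ~r & ~q is F, []~p is F. ✗
w4: ~r & ~q is F, []~p is T. ✗
w5: ~r & ~q is T, []~p is T. ✓
w7: ~r & ~q is F, []~p is T. ✗
Satisfying worlds: {w5}.

1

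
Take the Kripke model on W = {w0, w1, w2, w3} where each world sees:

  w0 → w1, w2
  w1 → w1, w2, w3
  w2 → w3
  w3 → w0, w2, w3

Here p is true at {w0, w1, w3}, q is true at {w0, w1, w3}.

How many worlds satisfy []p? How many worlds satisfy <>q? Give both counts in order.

For []p:
w0: successors {w1, w2}; p there: w1:T, w2:F. ✗
w1: successors {w1, w2, w3}; p there: w1:T, w2:F, w3:T. ✗
w2: successors {w3}; p there: w3:T. ✓
w3: successors {w0, w2, w3}; p there: w0:T, w2:F, w3:T. ✗
— 1 world.
For <>q:
w0: successors {w1, w2}; q there: w1:T, w2:F. ✓
w1: successors {w1, w2, w3}; q there: w1:T, w2:F, w3:T. ✓
w2: successors {w3}; q there: w3:T. ✓
w3: successors {w0, w2, w3}; q there: w0:T, w2:F, w3:T. ✓
— 4 worlds.

1 and 4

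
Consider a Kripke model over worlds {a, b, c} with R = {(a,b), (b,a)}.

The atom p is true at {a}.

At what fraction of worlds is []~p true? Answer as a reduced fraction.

a: successors {b}; ~p there: b:T. ✓
b: successors {a}; ~p there: a:F. ✗
c: no successors, so []~p holds vacuously. ✓
That's 2 of 3 worlds, so 2/3.

2/3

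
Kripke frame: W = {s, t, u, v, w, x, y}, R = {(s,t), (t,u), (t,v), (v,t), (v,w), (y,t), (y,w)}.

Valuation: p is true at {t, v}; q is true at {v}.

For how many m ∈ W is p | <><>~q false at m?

3

s: p is F, <><>~q is T. ✓
t: p is T, <><>~q is T. ✓
u: p is F, <><>~q is F. ✗
v: p is T, <><>~q is T. ✓
w: p is F, <><>~q is F. ✗
x: p is F, <><>~q is F. ✗
y: p is F, <><>~q is T. ✓
Satisfying worlds: {s, t, v, y}.
So p | <><>~q fails at the other 3 worlds.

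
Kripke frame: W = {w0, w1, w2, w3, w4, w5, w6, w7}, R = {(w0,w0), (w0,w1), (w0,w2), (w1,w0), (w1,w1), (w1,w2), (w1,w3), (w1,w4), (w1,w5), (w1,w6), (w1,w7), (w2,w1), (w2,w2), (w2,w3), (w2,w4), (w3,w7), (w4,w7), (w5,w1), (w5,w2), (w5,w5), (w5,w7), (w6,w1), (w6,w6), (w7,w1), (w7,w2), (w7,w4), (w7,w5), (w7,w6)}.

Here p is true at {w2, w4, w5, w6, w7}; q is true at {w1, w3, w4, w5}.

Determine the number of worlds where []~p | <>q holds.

6

w0: []~p is F, <>q is T. ✓
w1: []~p is F, <>q is T. ✓
w2: []~p is F, <>q is T. ✓
w3: []~p is F, <>q is F. ✗
w4: []~p is F, <>q is F. ✗
w5: []~p is F, <>q is T. ✓
w6: []~p is F, <>q is T. ✓
w7: []~p is F, <>q is T. ✓
Satisfying worlds: {w0, w1, w2, w5, w6, w7}.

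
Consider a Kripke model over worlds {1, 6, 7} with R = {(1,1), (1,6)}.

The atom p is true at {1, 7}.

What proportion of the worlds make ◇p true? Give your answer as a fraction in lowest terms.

1: successors {1, 6}; p there: 1:T, 6:F. ✓
6: no successors, so ◇p fails. ✗
7: no successors, so ◇p fails. ✗
That's 1 of 3 worlds, so 1/3.

1/3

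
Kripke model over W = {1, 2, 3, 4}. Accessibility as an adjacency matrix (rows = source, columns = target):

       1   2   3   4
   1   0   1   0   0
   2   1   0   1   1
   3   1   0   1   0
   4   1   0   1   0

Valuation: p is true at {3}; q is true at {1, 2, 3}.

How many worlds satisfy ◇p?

1: successors {2}; p there: 2:F. ✗
2: successors {1, 3, 4}; p there: 1:F, 3:T, 4:F. ✓
3: successors {1, 3}; p there: 1:F, 3:T. ✓
4: successors {1, 3}; p there: 1:F, 3:T. ✓
Satisfying worlds: {2, 3, 4}.

3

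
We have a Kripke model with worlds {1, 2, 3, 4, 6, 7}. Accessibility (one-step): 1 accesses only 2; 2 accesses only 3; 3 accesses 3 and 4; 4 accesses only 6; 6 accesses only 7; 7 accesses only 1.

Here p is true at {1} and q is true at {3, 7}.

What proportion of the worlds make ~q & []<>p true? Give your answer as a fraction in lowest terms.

1: ~q is T, []<>p is F. ✗
2: ~q is T, []<>p is F. ✗
3: ~q is F, []<>p is F. ✗
4: ~q is T, []<>p is F. ✗
6: ~q is T, []<>p is T. ✓
7: ~q is F, []<>p is F. ✗
That's 1 of 6 worlds, so 1/6.

1/6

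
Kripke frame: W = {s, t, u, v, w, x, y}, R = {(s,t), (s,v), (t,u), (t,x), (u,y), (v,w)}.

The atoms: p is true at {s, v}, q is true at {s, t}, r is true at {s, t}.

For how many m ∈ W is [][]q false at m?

2

s: successors {t, v}; []q there: t:F, v:F. ✗
t: successors {u, x}; []q there: u:F, x:T. ✗
u: successors {y}; []q there: y:T. ✓
v: successors {w}; []q there: w:T. ✓
w: no successors, so [][]q holds vacuously. ✓
x: no successors, so [][]q holds vacuously. ✓
y: no successors, so [][]q holds vacuously. ✓
Satisfying worlds: {u, v, w, x, y}.
So [][]q fails at the other 2 worlds.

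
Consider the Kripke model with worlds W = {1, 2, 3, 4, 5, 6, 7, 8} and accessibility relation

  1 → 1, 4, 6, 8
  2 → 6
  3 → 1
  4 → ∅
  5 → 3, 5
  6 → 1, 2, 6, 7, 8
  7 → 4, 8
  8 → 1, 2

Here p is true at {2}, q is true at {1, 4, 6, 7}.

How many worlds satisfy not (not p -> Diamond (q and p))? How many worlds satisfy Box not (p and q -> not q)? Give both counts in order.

7 and 1

For not (not p -> Diamond (q and p)):
1: not p -> Diamond (q and p) is F. ✓
2: not p -> Diamond (q and p) is T. ✗
3: not p -> Diamond (q and p) is F. ✓
4: not p -> Diamond (q and p) is F. ✓
5: not p -> Diamond (q and p) is F. ✓
6: not p -> Diamond (q and p) is F. ✓
7: not p -> Diamond (q and p) is F. ✓
8: not p -> Diamond (q and p) is F. ✓
— 7 worlds.
For Box not (p and q -> not q):
1: successors {1, 4, 6, 8}; not (p and q -> not q) there: 1:F, 4:F, 6:F, 8:F. ✗
2: successors {6}; not (p and q -> not q) there: 6:F. ✗
3: successors {1}; not (p and q -> not q) there: 1:F. ✗
4: no successors, so Box not (p and q -> not q) holds vacuously. ✓
5: successors {3, 5}; not (p and q -> not q) there: 3:F, 5:F. ✗
6: successors {1, 2, 6, 7, 8}; not (p and q -> not q) there: 1:F, 2:F, 6:F, 7:F, 8:F. ✗
7: successors {4, 8}; not (p and q -> not q) there: 4:F, 8:F. ✗
8: successors {1, 2}; not (p and q -> not q) there: 1:F, 2:F. ✗
— 1 world.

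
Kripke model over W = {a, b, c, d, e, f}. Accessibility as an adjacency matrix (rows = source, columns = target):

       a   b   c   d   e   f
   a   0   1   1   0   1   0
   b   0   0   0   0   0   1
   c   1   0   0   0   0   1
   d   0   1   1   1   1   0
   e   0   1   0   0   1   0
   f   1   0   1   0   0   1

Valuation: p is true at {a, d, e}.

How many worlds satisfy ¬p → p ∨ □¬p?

a: ¬p is F, p ∨ □¬p is T. ✓
b: ¬p is T, p ∨ □¬p is T. ✓
c: ¬p is T, p ∨ □¬p is F. ✗
d: ¬p is F, p ∨ □¬p is T. ✓
e: ¬p is F, p ∨ □¬p is T. ✓
f: ¬p is T, p ∨ □¬p is F. ✗
Satisfying worlds: {a, b, d, e}.

4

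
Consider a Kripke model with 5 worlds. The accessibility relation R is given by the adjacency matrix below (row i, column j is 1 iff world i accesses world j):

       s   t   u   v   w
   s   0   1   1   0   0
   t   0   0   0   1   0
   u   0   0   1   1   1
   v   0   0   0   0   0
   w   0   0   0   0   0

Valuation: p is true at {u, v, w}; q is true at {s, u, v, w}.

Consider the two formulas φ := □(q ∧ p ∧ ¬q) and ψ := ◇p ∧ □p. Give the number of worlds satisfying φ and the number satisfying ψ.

For □(q ∧ p ∧ ¬q):
s: successors {t, u}; q ∧ p ∧ ¬q there: t:F, u:F. ✗
t: successors {v}; q ∧ p ∧ ¬q there: v:F. ✗
u: successors {u, v, w}; q ∧ p ∧ ¬q there: u:F, v:F, w:F. ✗
v: no successors, so □(q ∧ p ∧ ¬q) holds vacuously. ✓
w: no successors, so □(q ∧ p ∧ ¬q) holds vacuously. ✓
— 2 worlds.
For ◇p ∧ □p:
s: ◇p is T, □p is F. ✗
t: ◇p is T, □p is T. ✓
u: ◇p is T, □p is T. ✓
v: ◇p is F, □p is T. ✗
w: ◇p is F, □p is T. ✗
— 2 worlds.

2 and 2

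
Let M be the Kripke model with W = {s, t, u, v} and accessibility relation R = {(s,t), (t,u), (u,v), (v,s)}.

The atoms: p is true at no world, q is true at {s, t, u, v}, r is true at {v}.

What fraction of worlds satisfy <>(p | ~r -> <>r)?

s: successors {t}; p | ~r -> <>r there: t:F. ✗
t: successors {u}; p | ~r -> <>r there: u:T. ✓
u: successors {v}; p | ~r -> <>r there: v:T. ✓
v: successors {s}; p | ~r -> <>r there: s:F. ✗
That's 2 of 4 worlds, so 2/4 = 1/2.

1/2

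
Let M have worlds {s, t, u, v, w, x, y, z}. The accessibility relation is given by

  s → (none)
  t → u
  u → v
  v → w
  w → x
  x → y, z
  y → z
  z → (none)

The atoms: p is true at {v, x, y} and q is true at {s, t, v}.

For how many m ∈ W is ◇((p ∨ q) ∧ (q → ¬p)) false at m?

s: no successors, so ◇((p ∨ q) ∧ (q → ¬p)) fails. ✗
t: successors {u}; (p ∨ q) ∧ (q → ¬p) there: u:F. ✗
u: successors {v}; (p ∨ q) ∧ (q → ¬p) there: v:F. ✗
v: successors {w}; (p ∨ q) ∧ (q → ¬p) there: w:F. ✗
w: successors {x}; (p ∨ q) ∧ (q → ¬p) there: x:T. ✓
x: successors {y, z}; (p ∨ q) ∧ (q → ¬p) there: y:T, z:F. ✓
y: successors {z}; (p ∨ q) ∧ (q → ¬p) there: z:F. ✗
z: no successors, so ◇((p ∨ q) ∧ (q → ¬p)) fails. ✗
Satisfying worlds: {w, x}.
So ◇((p ∨ q) ∧ (q → ¬p)) fails at the other 6 worlds.

6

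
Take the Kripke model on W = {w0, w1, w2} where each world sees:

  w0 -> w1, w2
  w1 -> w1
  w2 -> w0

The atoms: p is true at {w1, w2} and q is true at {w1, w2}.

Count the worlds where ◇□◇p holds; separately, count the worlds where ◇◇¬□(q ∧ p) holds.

For ◇□◇p:
w0: successors {w1, w2}; □◇p there: w1:T, w2:T. ✓
w1: successors {w1}; □◇p there: w1:T. ✓
w2: successors {w0}; □◇p there: w0:F. ✗
— 2 worlds.
For ◇◇¬□(q ∧ p):
w0: successors {w1, w2}; ◇¬□(q ∧ p) there: w1:F, w2:F. ✗
w1: successors {w1}; ◇¬□(q ∧ p) there: w1:F. ✗
w2: successors {w0}; ◇¬□(q ∧ p) there: w0:T. ✓
— 1 world.

2 and 1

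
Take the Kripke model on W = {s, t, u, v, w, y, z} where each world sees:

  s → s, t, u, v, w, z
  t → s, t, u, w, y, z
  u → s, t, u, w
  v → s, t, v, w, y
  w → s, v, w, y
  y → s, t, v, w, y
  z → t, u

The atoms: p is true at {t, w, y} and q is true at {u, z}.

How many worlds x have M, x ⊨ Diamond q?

4

s: successors {s, t, u, v, w, z}; q there: s:F, t:F, u:T, v:F, w:F, z:T. ✓
t: successors {s, t, u, w, y, z}; q there: s:F, t:F, u:T, w:F, y:F, z:T. ✓
u: successors {s, t, u, w}; q there: s:F, t:F, u:T, w:F. ✓
v: successors {s, t, v, w, y}; q there: s:F, t:F, v:F, w:F, y:F. ✗
w: successors {s, v, w, y}; q there: s:F, v:F, w:F, y:F. ✗
y: successors {s, t, v, w, y}; q there: s:F, t:F, v:F, w:F, y:F. ✗
z: successors {t, u}; q there: t:F, u:T. ✓
Satisfying worlds: {s, t, u, z}.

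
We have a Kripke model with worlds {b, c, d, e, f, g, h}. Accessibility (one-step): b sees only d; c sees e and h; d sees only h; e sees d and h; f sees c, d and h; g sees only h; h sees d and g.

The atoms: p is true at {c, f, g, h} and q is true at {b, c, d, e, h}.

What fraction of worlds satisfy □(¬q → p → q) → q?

5/7

b: □(¬q → p → q) is T, q is T. ✓
c: □(¬q → p → q) is T, q is T. ✓
d: □(¬q → p → q) is T, q is T. ✓
e: □(¬q → p → q) is T, q is T. ✓
f: □(¬q → p → q) is T, q is F. ✗
g: □(¬q → p → q) is T, q is F. ✗
h: □(¬q → p → q) is F, q is T. ✓
That's 5 of 7 worlds, so 5/7.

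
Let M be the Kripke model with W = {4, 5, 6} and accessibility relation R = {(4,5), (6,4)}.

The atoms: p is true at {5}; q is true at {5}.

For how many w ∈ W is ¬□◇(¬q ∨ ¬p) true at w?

4: □◇(¬q ∨ ¬p) is F. ✓
5: □◇(¬q ∨ ¬p) is T. ✗
6: □◇(¬q ∨ ¬p) is F. ✓
Satisfying worlds: {4, 6}.

2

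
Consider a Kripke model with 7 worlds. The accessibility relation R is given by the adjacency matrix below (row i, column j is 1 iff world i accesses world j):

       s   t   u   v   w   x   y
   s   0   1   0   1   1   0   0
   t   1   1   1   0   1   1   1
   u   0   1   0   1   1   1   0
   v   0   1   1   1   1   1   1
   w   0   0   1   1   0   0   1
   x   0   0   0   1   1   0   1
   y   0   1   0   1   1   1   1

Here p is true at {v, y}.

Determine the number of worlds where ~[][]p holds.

7

s: [][]p is F. ✓
t: [][]p is F. ✓
u: [][]p is F. ✓
v: [][]p is F. ✓
w: [][]p is F. ✓
x: [][]p is F. ✓
y: [][]p is F. ✓
Satisfying worlds: {s, t, u, v, w, x, y}.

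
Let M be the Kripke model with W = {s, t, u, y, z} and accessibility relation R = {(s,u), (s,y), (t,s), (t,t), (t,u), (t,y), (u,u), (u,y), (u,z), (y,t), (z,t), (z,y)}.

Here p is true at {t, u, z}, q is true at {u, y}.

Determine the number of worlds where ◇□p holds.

s: successors {u, y}; □p there: u:F, y:T. ✓
t: successors {s, t, u, y}; □p there: s:F, t:F, u:F, y:T. ✓
u: successors {u, y, z}; □p there: u:F, y:T, z:F. ✓
y: successors {t}; □p there: t:F. ✗
z: successors {t, y}; □p there: t:F, y:T. ✓
Satisfying worlds: {s, t, u, z}.

4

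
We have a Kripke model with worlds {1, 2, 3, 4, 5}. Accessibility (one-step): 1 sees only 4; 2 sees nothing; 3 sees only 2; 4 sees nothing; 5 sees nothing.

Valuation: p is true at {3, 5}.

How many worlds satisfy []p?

3

1: successors {4}; p there: 4:F. ✗
2: no successors, so []p holds vacuously. ✓
3: successors {2}; p there: 2:F. ✗
4: no successors, so []p holds vacuously. ✓
5: no successors, so []p holds vacuously. ✓
Satisfying worlds: {2, 4, 5}.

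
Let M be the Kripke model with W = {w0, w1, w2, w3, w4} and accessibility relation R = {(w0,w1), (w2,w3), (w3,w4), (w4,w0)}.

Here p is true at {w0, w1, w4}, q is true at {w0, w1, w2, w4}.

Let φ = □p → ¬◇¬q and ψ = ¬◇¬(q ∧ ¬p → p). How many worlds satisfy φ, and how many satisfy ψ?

5 and 5

For □p → ¬◇¬q:
w0: □p is T, ¬◇¬q is T. ✓
w1: □p is T, ¬◇¬q is T. ✓
w2: □p is F, ¬◇¬q is F. ✓
w3: □p is T, ¬◇¬q is T. ✓
w4: □p is T, ¬◇¬q is T. ✓
— 5 worlds.
For ¬◇¬(q ∧ ¬p → p):
w0: ◇¬(q ∧ ¬p → p) is F. ✓
w1: ◇¬(q ∧ ¬p → p) is F. ✓
w2: ◇¬(q ∧ ¬p → p) is F. ✓
w3: ◇¬(q ∧ ¬p → p) is F. ✓
w4: ◇¬(q ∧ ¬p → p) is F. ✓
— 5 worlds.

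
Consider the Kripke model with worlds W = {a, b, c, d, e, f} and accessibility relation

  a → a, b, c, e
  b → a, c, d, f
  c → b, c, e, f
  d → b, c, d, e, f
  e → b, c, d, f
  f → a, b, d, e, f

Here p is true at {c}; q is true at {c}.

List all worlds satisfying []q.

∅

a: successors {a, b, c, e}; q there: a:F, b:F, c:T, e:F. ✗
b: successors {a, c, d, f}; q there: a:F, c:T, d:F, f:F. ✗
c: successors {b, c, e, f}; q there: b:F, c:T, e:F, f:F. ✗
d: successors {b, c, d, e, f}; q there: b:F, c:T, d:F, e:F, f:F. ✗
e: successors {b, c, d, f}; q there: b:F, c:T, d:F, f:F. ✗
f: successors {a, b, d, e, f}; q there: a:F, b:F, d:F, e:F, f:F. ✗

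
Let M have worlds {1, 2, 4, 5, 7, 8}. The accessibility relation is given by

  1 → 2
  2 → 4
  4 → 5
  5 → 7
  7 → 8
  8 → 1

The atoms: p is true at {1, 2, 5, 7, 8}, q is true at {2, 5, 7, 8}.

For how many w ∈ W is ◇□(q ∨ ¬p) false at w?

1: successors {2}; □(q ∨ ¬p) there: 2:T. ✓
2: successors {4}; □(q ∨ ¬p) there: 4:T. ✓
4: successors {5}; □(q ∨ ¬p) there: 5:T. ✓
5: successors {7}; □(q ∨ ¬p) there: 7:T. ✓
7: successors {8}; □(q ∨ ¬p) there: 8:F. ✗
8: successors {1}; □(q ∨ ¬p) there: 1:T. ✓
Satisfying worlds: {1, 2, 4, 5, 8}.
So ◇□(q ∨ ¬p) fails at the other 1 world.

1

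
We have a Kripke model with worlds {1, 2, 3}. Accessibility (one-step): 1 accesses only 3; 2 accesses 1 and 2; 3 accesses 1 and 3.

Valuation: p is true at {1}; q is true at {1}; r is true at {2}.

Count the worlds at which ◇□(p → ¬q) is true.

1: successors {3}; □(p → ¬q) there: 3:F. ✗
2: successors {1, 2}; □(p → ¬q) there: 1:T, 2:F. ✓
3: successors {1, 3}; □(p → ¬q) there: 1:T, 3:F. ✓
Satisfying worlds: {2, 3}.

2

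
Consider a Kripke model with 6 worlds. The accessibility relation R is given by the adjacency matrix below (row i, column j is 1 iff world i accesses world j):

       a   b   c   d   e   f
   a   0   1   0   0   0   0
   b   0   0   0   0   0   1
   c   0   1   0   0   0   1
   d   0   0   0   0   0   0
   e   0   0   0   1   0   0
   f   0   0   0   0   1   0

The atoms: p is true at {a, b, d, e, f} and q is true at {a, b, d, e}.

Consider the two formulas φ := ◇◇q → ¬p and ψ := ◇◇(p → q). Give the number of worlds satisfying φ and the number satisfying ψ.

4 and 3

For ◇◇q → ¬p:
a: ◇◇q is F, ¬p is F. ✓
b: ◇◇q is T, ¬p is F. ✗
c: ◇◇q is T, ¬p is T. ✓
d: ◇◇q is F, ¬p is F. ✓
e: ◇◇q is F, ¬p is F. ✓
f: ◇◇q is T, ¬p is F. ✗
— 4 worlds.
For ◇◇(p → q):
a: successors {b}; ◇(p → q) there: b:F. ✗
b: successors {f}; ◇(p → q) there: f:T. ✓
c: successors {b, f}; ◇(p → q) there: b:F, f:T. ✓
d: no successors, so ◇◇(p → q) fails. ✗
e: successors {d}; ◇(p → q) there: d:F. ✗
f: successors {e}; ◇(p → q) there: e:T. ✓
— 3 worlds.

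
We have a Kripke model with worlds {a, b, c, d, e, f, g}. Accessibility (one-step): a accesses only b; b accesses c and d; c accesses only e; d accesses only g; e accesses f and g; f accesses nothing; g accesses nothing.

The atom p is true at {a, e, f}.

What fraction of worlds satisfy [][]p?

a: successors {b}; []p there: b:F. ✗
b: successors {c, d}; []p there: c:T, d:F. ✗
c: successors {e}; []p there: e:F. ✗
d: successors {g}; []p there: g:T. ✓
e: successors {f, g}; []p there: f:T, g:T. ✓
f: no successors, so [][]p holds vacuously. ✓
g: no successors, so [][]p holds vacuously. ✓
That's 4 of 7 worlds, so 4/7.

4/7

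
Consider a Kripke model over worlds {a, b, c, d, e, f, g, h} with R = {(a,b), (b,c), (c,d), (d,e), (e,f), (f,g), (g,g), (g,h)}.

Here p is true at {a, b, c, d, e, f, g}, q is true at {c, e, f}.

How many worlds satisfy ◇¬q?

4

a: successors {b}; ¬q there: b:T. ✓
b: successors {c}; ¬q there: c:F. ✗
c: successors {d}; ¬q there: d:T. ✓
d: successors {e}; ¬q there: e:F. ✗
e: successors {f}; ¬q there: f:F. ✗
f: successors {g}; ¬q there: g:T. ✓
g: successors {g, h}; ¬q there: g:T, h:T. ✓
h: no successors, so ◇¬q fails. ✗
Satisfying worlds: {a, c, f, g}.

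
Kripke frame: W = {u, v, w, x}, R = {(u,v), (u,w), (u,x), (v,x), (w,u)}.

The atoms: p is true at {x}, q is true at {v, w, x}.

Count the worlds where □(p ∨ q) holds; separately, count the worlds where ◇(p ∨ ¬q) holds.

3 and 3

For □(p ∨ q):
u: successors {v, w, x}; p ∨ q there: v:T, w:T, x:T. ✓
v: successors {x}; p ∨ q there: x:T. ✓
w: successors {u}; p ∨ q there: u:F. ✗
x: no successors, so □(p ∨ q) holds vacuously. ✓
— 3 worlds.
For ◇(p ∨ ¬q):
u: successors {v, w, x}; p ∨ ¬q there: v:F, w:F, x:T. ✓
v: successors {x}; p ∨ ¬q there: x:T. ✓
w: successors {u}; p ∨ ¬q there: u:T. ✓
x: no successors, so ◇(p ∨ ¬q) fails. ✗
— 3 worlds.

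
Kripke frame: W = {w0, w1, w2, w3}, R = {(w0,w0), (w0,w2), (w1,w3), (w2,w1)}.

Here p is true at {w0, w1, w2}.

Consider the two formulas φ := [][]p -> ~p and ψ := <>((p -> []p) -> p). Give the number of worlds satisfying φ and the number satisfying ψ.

2 and 2

For [][]p -> ~p:
w0: [][]p is T, ~p is F. ✗
w1: [][]p is T, ~p is F. ✗
w2: [][]p is F, ~p is F. ✓
w3: [][]p is T, ~p is T. ✓
— 2 worlds.
For <>((p -> []p) -> p):
w0: successors {w0, w2}; (p -> []p) -> p there: w0:T, w2:T. ✓
w1: successors {w3}; (p -> []p) -> p there: w3:F. ✗
w2: successors {w1}; (p -> []p) -> p there: w1:T. ✓
w3: no successors, so <>((p -> []p) -> p) fails. ✗
— 2 worlds.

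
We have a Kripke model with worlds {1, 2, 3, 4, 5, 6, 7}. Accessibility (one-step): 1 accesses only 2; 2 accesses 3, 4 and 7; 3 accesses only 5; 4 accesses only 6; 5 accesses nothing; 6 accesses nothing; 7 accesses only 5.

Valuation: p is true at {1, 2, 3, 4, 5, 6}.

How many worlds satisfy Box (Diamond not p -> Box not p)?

1: successors {2}; Diamond not p -> Box not p there: 2:F. ✗
2: successors {3, 4, 7}; Diamond not p -> Box not p there: 3:T, 4:T, 7:T. ✓
3: successors {5}; Diamond not p -> Box not p there: 5:T. ✓
4: successors {6}; Diamond not p -> Box not p there: 6:T. ✓
5: no successors, so Box (Diamond not p -> Box not p) holds vacuously. ✓
6: no successors, so Box (Diamond not p -> Box not p) holds vacuously. ✓
7: successors {5}; Diamond not p -> Box not p there: 5:T. ✓
Satisfying worlds: {2, 3, 4, 5, 6, 7}.

6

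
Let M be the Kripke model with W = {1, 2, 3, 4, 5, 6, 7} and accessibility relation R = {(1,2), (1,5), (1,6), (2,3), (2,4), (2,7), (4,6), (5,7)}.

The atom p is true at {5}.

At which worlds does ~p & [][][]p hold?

{2, 3, 4, 6, 7}

1: ~p is T, [][][]p is F. ✗
2: ~p is T, [][][]p is T. ✓
3: ~p is T, [][][]p is T. ✓
4: ~p is T, [][][]p is T. ✓
5: ~p is F, [][][]p is T. ✗
6: ~p is T, [][][]p is T. ✓
7: ~p is T, [][][]p is T. ✓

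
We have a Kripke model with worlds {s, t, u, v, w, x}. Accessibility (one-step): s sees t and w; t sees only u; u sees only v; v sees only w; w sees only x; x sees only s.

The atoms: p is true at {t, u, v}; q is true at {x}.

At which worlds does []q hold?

{w}

s: successors {t, w}; q there: t:F, w:F. ✗
t: successors {u}; q there: u:F. ✗
u: successors {v}; q there: v:F. ✗
v: successors {w}; q there: w:F. ✗
w: successors {x}; q there: x:T. ✓
x: successors {s}; q there: s:F. ✗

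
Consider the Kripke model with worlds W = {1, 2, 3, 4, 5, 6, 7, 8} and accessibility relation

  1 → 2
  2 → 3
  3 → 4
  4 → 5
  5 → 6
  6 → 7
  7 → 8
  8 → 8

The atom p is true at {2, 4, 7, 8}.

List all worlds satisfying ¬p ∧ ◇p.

1: ¬p is T, ◇p is T. ✓
2: ¬p is F, ◇p is F. ✗
3: ¬p is T, ◇p is T. ✓
4: ¬p is F, ◇p is F. ✗
5: ¬p is T, ◇p is F. ✗
6: ¬p is T, ◇p is T. ✓
7: ¬p is F, ◇p is T. ✗
8: ¬p is F, ◇p is T. ✗

{1, 3, 6}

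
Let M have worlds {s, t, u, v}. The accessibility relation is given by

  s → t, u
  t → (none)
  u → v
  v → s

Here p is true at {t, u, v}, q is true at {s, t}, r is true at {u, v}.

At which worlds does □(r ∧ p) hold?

{t, u}

s: successors {t, u}; r ∧ p there: t:F, u:T. ✗
t: no successors, so □(r ∧ p) holds vacuously. ✓
u: successors {v}; r ∧ p there: v:T. ✓
v: successors {s}; r ∧ p there: s:F. ✗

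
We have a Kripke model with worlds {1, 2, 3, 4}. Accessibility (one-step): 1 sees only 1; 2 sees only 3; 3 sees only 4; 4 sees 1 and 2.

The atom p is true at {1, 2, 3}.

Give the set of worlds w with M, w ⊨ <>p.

{1, 2, 4}

1: successors {1}; p there: 1:T. ✓
2: successors {3}; p there: 3:T. ✓
3: successors {4}; p there: 4:F. ✗
4: successors {1, 2}; p there: 1:T, 2:T. ✓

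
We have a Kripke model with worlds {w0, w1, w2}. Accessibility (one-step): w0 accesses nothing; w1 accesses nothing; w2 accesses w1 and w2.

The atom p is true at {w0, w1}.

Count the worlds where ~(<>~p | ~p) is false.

1

w0: <>~p | ~p is F. ✓
w1: <>~p | ~p is F. ✓
w2: <>~p | ~p is T. ✗
Satisfying worlds: {w0, w1}.
So ~(<>~p | ~p) fails at the other 1 world.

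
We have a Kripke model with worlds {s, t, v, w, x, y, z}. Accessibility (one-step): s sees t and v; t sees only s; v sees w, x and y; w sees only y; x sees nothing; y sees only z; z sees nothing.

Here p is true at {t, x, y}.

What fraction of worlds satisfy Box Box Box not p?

5/7

s: successors {t, v}; Box Box not p there: t:F, v:F. ✗
t: successors {s}; Box Box not p there: s:F. ✗
v: successors {w, x, y}; Box Box not p there: w:T, x:T, y:T. ✓
w: successors {y}; Box Box not p there: y:T. ✓
x: no successors, so Box Box Box not p holds vacuously. ✓
y: successors {z}; Box Box not p there: z:T. ✓
z: no successors, so Box Box Box not p holds vacuously. ✓
That's 5 of 7 worlds, so 5/7.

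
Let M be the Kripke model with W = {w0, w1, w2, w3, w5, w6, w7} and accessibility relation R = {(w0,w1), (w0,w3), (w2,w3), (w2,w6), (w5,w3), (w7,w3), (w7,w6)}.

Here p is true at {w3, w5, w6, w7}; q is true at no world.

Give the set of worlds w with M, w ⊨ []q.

{w1, w3, w6}

w0: successors {w1, w3}; q there: w1:F, w3:F. ✗
w1: no successors, so []q holds vacuously. ✓
w2: successors {w3, w6}; q there: w3:F, w6:F. ✗
w3: no successors, so []q holds vacuously. ✓
w5: successors {w3}; q there: w3:F. ✗
w6: no successors, so []q holds vacuously. ✓
w7: successors {w3, w6}; q there: w3:F, w6:F. ✗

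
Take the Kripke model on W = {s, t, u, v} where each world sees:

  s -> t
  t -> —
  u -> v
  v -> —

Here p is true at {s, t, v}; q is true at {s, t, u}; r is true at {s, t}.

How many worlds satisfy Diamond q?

s: successors {t}; q there: t:T. ✓
t: no successors, so Diamond q fails. ✗
u: successors {v}; q there: v:F. ✗
v: no successors, so Diamond q fails. ✗
Satisfying worlds: {s}.

1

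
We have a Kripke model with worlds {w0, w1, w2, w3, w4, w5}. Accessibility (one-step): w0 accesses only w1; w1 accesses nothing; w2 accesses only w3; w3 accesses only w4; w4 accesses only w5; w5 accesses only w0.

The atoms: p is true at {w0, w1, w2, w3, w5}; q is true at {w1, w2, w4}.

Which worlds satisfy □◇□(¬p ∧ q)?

w0: successors {w1}; ◇□(¬p ∧ q) there: w1:F. ✗
w1: no successors, so □◇□(¬p ∧ q) holds vacuously. ✓
w2: successors {w3}; ◇□(¬p ∧ q) there: w3:F. ✗
w3: successors {w4}; ◇□(¬p ∧ q) there: w4:F. ✗
w4: successors {w5}; ◇□(¬p ∧ q) there: w5:F. ✗
w5: successors {w0}; ◇□(¬p ∧ q) there: w0:T. ✓

{w1, w5}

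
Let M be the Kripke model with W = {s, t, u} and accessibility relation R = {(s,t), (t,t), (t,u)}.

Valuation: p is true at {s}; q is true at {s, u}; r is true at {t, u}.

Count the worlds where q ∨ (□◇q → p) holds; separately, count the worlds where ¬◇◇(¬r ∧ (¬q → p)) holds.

3 and 3

For q ∨ (□◇q → p):
s: q is T, □◇q → p is T. ✓
t: q is F, □◇q → p is T. ✓
u: q is T, □◇q → p is F. ✓
— 3 worlds.
For ¬◇◇(¬r ∧ (¬q → p)):
s: ◇◇(¬r ∧ (¬q → p)) is F. ✓
t: ◇◇(¬r ∧ (¬q → p)) is F. ✓
u: ◇◇(¬r ∧ (¬q → p)) is F. ✓
— 3 worlds.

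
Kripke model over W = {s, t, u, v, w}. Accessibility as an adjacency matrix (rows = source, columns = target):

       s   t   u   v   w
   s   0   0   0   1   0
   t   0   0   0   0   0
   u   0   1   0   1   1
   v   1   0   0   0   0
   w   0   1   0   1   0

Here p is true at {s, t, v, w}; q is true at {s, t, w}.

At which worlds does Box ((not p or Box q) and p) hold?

{s, t, w}

s: successors {v}; (not p or Box q) and p there: v:T. ✓
t: no successors, so Box ((not p or Box q) and p) holds vacuously. ✓
u: successors {t, v, w}; (not p or Box q) and p there: t:T, v:T, w:F. ✗
v: successors {s}; (not p or Box q) and p there: s:F. ✗
w: successors {t, v}; (not p or Box q) and p there: t:T, v:T. ✓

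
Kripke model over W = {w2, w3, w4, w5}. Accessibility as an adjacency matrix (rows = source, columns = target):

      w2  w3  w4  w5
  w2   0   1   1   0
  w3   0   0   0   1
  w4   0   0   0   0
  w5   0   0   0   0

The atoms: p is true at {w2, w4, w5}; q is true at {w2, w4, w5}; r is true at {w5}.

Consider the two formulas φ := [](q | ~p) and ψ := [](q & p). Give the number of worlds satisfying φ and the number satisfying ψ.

4 and 3

For [](q | ~p):
w2: successors {w3, w4}; q | ~p there: w3:T, w4:T. ✓
w3: successors {w5}; q | ~p there: w5:T. ✓
w4: no successors, so [](q | ~p) holds vacuously. ✓
w5: no successors, so [](q | ~p) holds vacuously. ✓
— 4 worlds.
For [](q & p):
w2: successors {w3, w4}; q & p there: w3:F, w4:T. ✗
w3: successors {w5}; q & p there: w5:T. ✓
w4: no successors, so [](q & p) holds vacuously. ✓
w5: no successors, so [](q & p) holds vacuously. ✓
— 3 worlds.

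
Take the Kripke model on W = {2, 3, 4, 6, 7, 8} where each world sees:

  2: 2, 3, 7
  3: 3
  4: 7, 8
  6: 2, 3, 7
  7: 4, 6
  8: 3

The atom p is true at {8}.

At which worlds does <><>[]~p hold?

2: successors {2, 3, 7}; <>[]~p there: 2:T, 3:T, 7:T. ✓
3: successors {3}; <>[]~p there: 3:T. ✓
4: successors {7, 8}; <>[]~p there: 7:T, 8:T. ✓
6: successors {2, 3, 7}; <>[]~p there: 2:T, 3:T, 7:T. ✓
7: successors {4, 6}; <>[]~p there: 4:T, 6:T. ✓
8: successors {3}; <>[]~p there: 3:T. ✓

{2, 3, 4, 6, 7, 8}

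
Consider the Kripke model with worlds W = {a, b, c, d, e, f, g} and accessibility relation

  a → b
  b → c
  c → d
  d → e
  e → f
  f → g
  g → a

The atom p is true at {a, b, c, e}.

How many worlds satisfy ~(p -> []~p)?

2

a: p -> []~p is F. ✓
b: p -> []~p is F. ✓
c: p -> []~p is T. ✗
d: p -> []~p is T. ✗
e: p -> []~p is T. ✗
f: p -> []~p is T. ✗
g: p -> []~p is T. ✗
Satisfying worlds: {a, b}.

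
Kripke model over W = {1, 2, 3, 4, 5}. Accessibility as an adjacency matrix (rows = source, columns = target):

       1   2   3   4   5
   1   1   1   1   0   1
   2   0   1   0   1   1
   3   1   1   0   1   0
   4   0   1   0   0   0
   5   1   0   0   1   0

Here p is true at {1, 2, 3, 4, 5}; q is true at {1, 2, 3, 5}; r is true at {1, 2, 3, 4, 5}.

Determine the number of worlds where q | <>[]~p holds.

1: q is T, <>[]~p is F. ✓
2: q is T, <>[]~p is F. ✓
3: q is T, <>[]~p is F. ✓
4: q is F, <>[]~p is F. ✗
5: q is T, <>[]~p is F. ✓
Satisfying worlds: {1, 2, 3, 5}.

4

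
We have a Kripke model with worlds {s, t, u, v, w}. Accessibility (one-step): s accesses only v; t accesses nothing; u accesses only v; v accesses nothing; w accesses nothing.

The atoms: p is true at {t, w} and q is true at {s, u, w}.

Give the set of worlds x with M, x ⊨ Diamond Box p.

s: successors {v}; Box p there: v:T. ✓
t: no successors, so Diamond Box p fails. ✗
u: successors {v}; Box p there: v:T. ✓
v: no successors, so Diamond Box p fails. ✗
w: no successors, so Diamond Box p fails. ✗

{s, u}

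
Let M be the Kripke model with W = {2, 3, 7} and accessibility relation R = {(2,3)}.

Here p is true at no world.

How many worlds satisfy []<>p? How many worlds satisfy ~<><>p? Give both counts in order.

For []<>p:
2: successors {3}; <>p there: 3:F. ✗
3: no successors, so []<>p holds vacuously. ✓
7: no successors, so []<>p holds vacuously. ✓
— 2 worlds.
For ~<><>p:
2: <><>p is F. ✓
3: <><>p is F. ✓
7: <><>p is F. ✓
— 3 worlds.

2 and 3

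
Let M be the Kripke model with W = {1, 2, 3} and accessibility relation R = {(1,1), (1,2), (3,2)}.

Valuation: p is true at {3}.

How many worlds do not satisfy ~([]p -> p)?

2

1: []p -> p is T. ✗
2: []p -> p is F. ✓
3: []p -> p is T. ✗
Satisfying worlds: {2}.
So ~([]p -> p) fails at the other 2 worlds.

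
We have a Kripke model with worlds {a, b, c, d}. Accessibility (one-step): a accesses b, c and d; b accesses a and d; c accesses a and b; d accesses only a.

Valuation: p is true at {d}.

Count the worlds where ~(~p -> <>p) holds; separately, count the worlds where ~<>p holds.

For ~(~p -> <>p):
a: ~p -> <>p is T. ✗
b: ~p -> <>p is T. ✗
c: ~p -> <>p is F. ✓
d: ~p -> <>p is T. ✗
— 1 world.
For ~<>p:
a: <>p is T. ✗
b: <>p is T. ✗
c: <>p is F. ✓
d: <>p is F. ✓
— 2 worlds.

1 and 2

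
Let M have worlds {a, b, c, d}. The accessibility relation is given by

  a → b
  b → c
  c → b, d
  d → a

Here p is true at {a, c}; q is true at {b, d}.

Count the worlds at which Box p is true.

2

a: successors {b}; p there: b:F. ✗
b: successors {c}; p there: c:T. ✓
c: successors {b, d}; p there: b:F, d:F. ✗
d: successors {a}; p there: a:T. ✓
Satisfying worlds: {b, d}.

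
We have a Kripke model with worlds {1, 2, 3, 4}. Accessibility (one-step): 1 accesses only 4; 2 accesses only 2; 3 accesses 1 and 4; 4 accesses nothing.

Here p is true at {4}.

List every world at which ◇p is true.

1: successors {4}; p there: 4:T. ✓
2: successors {2}; p there: 2:F. ✗
3: successors {1, 4}; p there: 1:F, 4:T. ✓
4: no successors, so ◇p fails. ✗

{1, 3}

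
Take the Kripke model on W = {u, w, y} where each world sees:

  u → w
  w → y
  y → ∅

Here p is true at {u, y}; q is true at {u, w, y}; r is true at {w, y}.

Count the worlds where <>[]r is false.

1

u: successors {w}; []r there: w:T. ✓
w: successors {y}; []r there: y:T. ✓
y: no successors, so <>[]r fails. ✗
Satisfying worlds: {u, w}.
So <>[]r fails at the other 1 world.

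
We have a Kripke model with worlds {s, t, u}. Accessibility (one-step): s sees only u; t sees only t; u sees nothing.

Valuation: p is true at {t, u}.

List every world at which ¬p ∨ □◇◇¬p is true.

{s, u}

s: ¬p is T, □◇◇¬p is F. ✓
t: ¬p is F, □◇◇¬p is F. ✗
u: ¬p is F, □◇◇¬p is T. ✓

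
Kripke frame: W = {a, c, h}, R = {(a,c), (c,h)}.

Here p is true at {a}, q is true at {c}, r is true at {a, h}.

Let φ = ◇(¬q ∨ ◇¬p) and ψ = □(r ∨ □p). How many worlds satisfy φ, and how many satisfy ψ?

2 and 2

For ◇(¬q ∨ ◇¬p):
a: successors {c}; ¬q ∨ ◇¬p there: c:T. ✓
c: successors {h}; ¬q ∨ ◇¬p there: h:T. ✓
h: no successors, so ◇(¬q ∨ ◇¬p) fails. ✗
— 2 worlds.
For □(r ∨ □p):
a: successors {c}; r ∨ □p there: c:F. ✗
c: successors {h}; r ∨ □p there: h:T. ✓
h: no successors, so □(r ∨ □p) holds vacuously. ✓
— 2 worlds.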